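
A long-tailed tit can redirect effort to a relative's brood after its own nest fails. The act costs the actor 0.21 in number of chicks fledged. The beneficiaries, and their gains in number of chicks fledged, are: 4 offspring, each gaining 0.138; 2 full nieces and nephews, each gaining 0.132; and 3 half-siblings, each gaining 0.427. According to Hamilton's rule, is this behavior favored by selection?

Yes

Hamilton's rule: the trait is favored when the sum of r·B over every recipient exceeds the actor's cost C.
r to an offspring = 0.5 (one parent–offspring link: r = (1/2)^1 = 1/2).
r to a full niece or nephew = 1/4 (full aunt/uncle↔niece/nephew: two paths of length 3 through the shared grandparent pair: r = 2·(1/2)^3 = 1/4).
r to a half-sibling = 1/4 (half-sibs share one parent — one path of length 2: r = (1/2)^2 = 1/4).
Summing one r·B term per recipient: 4·0.5·0.138 + 2·0.25·0.132 + 3·0.25·0.427 = 0.66225.
0.66225 > 0.21: the indirect benefit exceeds the cost.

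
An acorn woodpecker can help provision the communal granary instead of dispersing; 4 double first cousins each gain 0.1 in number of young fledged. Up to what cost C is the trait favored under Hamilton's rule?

0.1

r to a double first cousin = 1/4 (double first cousins share both grandparent pairs — four paths of length 4: r = 4·(1/2)^4 = 1/4).
Hamilton's rule: n·r·B > C, so the trait is favored while C < n·r·B = 4·0.25·0.1 = 0.1.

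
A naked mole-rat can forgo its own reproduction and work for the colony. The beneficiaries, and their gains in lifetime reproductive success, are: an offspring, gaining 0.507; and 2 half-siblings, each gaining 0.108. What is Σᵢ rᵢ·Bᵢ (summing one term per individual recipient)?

0.3075

r to an offspring = 1/2 (one parent–offspring link: r = (1/2)^1 = 1/2).
r to a half-sibling = 1/4 (half-sibs share one parent — one path of length 2: r = (1/2)^2 = 1/4).
Summing one r·B term per recipient: 1·0.5·0.507 + 2·0.25·0.108 = 0.3075.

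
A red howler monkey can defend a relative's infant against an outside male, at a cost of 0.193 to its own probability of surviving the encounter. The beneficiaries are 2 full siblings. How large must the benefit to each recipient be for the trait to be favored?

0.193

r to a full sibling = 1/2 (full sibs share both parents — two paths of length 2: r = 2·(1/2)^2 = 1/2).
Hamilton's rule with n recipients of equal r: n·r·B > C, so B > C/(n·r) = 0.193/(2·0.5) = 0.193.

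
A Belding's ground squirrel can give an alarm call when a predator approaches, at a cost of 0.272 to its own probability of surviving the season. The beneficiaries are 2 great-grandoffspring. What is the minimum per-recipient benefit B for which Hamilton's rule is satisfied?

r to a great-grandoffspring = 0.125 (three parent–offspring links: r = (1/2)^3 = 1/8).
Hamilton's rule with n recipients of equal r: n·r·B > C, so B > C/(n·r) = 0.272/(2·0.125) = 1.088.

1.088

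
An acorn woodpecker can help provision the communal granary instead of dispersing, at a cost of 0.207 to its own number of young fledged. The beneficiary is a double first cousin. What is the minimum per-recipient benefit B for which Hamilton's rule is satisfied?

r to a double first cousin = 0.25 (double first cousins share both grandparent pairs — four paths of length 4: r = 4·(1/2)^4 = 1/4).
Hamilton's rule with n recipients of equal r: n·r·B > C, so B > C/(n·r) = 0.207/(1·0.25) = 0.828.

0.828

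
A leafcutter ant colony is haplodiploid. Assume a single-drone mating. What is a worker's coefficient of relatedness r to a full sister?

0.75

Haplodiploid full sisters inherit their father's entire haploid genome identically (contributing 1/2) and on average half of their mother's contribution (1/2 · 1/2 = 1/4); r = 1/2 + 1/4 = 3/4.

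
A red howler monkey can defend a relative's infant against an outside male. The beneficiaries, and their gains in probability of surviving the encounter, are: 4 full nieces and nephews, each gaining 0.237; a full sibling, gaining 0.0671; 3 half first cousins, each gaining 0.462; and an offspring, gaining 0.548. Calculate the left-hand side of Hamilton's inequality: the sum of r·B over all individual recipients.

r to a full niece or nephew = 1/4 (full aunt/uncle↔niece/nephew: two paths of length 3 through the shared grandparent pair: r = 2·(1/2)^3 = 1/4).
r to a full sibling = 1/2 (full sibs share both parents — two paths of length 2: r = 2·(1/2)^2 = 1/2).
r to a half first cousin = 1/16 (half first cousins share one grandparent — one path of length 4: r = (1/2)^4 = 1/16).
r to an offspring = 1/2 (one parent–offspring link: r = (1/2)^1 = 1/2).
Summing one r·B term per recipient: 4·0.25·0.237 + 1·0.5·0.0671 + 3·0.0625·0.462 + 1·0.5·0.548 = 0.631175.

0.631175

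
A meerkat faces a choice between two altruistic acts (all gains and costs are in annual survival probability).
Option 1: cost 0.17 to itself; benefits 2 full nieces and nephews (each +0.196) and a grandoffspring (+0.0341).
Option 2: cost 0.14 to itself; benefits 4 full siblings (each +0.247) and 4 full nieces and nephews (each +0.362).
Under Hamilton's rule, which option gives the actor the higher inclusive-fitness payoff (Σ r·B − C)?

Option 1: r to a full niece or nephew = 0.25.
Option 1: r to a grandoffspring = 0.25.
Option 1: Σ r·B − C = (2·0.25·0.196 + 1·0.25·0.0341) − 0.17 = -0.063475.
Option 2: r to a full sibling = 0.5.
Option 2: r to a full niece or nephew = 0.25.
Option 2: Σ r·B − C = (4·0.5·0.247 + 4·0.25·0.362) − 0.14 = 0.716.
Option 2 has the higher net inclusive-fitness payoff.

Option 2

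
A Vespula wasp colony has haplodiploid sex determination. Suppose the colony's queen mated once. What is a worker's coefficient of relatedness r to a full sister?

Haplodiploid full sisters inherit their father's entire haploid genome identically (contributing 1/2) and on average half of their mother's contribution (1/2 · 1/2 = 1/4); r = 1/2 + 1/4 = 3/4.

0.75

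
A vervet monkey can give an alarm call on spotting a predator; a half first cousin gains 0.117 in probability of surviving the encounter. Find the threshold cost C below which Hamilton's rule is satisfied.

r to a half first cousin = 0.0625 (half first cousins share one grandparent — one path of length 4: r = (1/2)^4 = 1/16).
Hamilton's rule: n·r·B > C, so the trait is favored while C < n·r·B = 1·0.0625·0.117 = 0.0073125.

0.0073125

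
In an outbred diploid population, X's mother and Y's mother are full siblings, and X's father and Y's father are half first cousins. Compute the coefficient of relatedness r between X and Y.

0.140625

Independent pedigree routes through distinct common ancestors add.
X and Y are related in two ways: first cousins through their mothers (r = 1/8) and half second cousins through their fathers (r = 1/64).
r = 1/8 + 1/64 = 9/64 = 0.140625.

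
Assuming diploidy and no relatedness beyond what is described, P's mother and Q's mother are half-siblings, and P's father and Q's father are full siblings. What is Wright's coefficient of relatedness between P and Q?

0.1875

Relatedness sums over independent paths through distinct common ancestors.
P and Q are related in two ways: half first cousins through their mothers (r = 1/16) and first cousins through their fathers (r = 1/8).
r = 1/16 + 1/8 = 3/16 = 0.1875.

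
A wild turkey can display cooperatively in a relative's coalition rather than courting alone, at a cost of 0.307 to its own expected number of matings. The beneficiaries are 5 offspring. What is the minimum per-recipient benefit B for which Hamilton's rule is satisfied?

r to an offspring = 1/2 (one parent–offspring link: r = (1/2)^1 = 1/2).
Hamilton's rule with n recipients of equal r: n·r·B > C, so B > C/(n·r) = 0.307/(5·0.5) = 0.1228.

0.1228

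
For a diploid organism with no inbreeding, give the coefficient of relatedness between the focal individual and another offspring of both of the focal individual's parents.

Each parent–offspring link contributes a factor of 1/2, and independent paths through distinct common ancestors add.
Full sibs share both parents — two paths of length 2: r = 2·(1/2)^2 = 1/2.

0.5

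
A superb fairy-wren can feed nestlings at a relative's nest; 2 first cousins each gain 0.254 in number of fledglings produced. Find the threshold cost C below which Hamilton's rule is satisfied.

r to a first cousin = 0.125 (first cousins share one grandparent pair — two paths of length 4: r = 2·(1/2)^4 = 1/8).
Hamilton's rule: n·r·B > C, so the trait is favored while C < n·r·B = 2·0.125·0.254 = 0.0635.

0.0635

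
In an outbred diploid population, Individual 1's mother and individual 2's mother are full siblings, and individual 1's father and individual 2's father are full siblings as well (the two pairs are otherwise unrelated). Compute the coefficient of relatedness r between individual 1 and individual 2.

0.25

Wright's path rule: contributions from independent ancestry routes add.
Individual 1 and individual 2 are related in two ways: first cousins through their mothers (r = 1/8) and first cousins through their fathers (r = 1/8) — i.e. double first cousins.
r = 1/8 + 1/8 = 0.25.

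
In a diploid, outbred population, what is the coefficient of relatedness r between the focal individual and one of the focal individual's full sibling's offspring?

0.25

Each parent–offspring link contributes a factor of 1/2, and independent paths through distinct common ancestors add.
Full aunt/uncle↔niece/nephew: two paths of length 3 through the shared grandparent pair: r = 2·(1/2)^3 = 1/4.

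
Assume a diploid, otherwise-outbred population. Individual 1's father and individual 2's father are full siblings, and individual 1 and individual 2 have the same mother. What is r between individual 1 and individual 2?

0.375

Relatedness sums over independent paths through distinct common ancestors.
Individual 1 and individual 2 are related in two ways: first cousins through their fathers (r = 1/8) and half-sibs through their shared mother (r = 1/4).
r = 1/8 + 1/4 = 3/8 = 0.375.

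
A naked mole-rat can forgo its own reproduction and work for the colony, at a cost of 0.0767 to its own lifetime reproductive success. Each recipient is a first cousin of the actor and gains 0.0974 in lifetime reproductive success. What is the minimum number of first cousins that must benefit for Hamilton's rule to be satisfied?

7

r to a first cousin = 0.125 (first cousins share one grandparent pair — two paths of length 4: r = 2·(1/2)^4 = 1/8).
Hamilton's rule: n·r·B > C  ⇒  n > C/(r·B) = 0.0767/(0.125·0.0974) = 6.3.
The smallest integer exceeding 6.3 is 7.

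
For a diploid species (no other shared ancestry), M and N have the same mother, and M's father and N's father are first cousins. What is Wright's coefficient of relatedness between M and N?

With two independent routes of shared ancestry, r is the sum of the two contributions.
M and N are related in two ways: half-sibs through their shared mother (r = 1/4) and second cousins through their fathers (r = 1/32).
r = 1/4 + 1/32 = 0.28125.

0.28125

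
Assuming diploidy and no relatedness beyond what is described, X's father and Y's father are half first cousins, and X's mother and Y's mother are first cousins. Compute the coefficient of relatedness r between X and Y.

Independent pedigree routes through distinct common ancestors add.
X and Y are related in two ways: half second cousins through their fathers (r = 1/64) and second cousins through their mothers (r = 1/32).
r = 1/64 + 1/32 = 3/64 = 0.046875.

0.046875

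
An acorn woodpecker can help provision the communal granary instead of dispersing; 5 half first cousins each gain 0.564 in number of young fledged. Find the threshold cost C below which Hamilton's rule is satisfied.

r to a half first cousin = 1/16 (half first cousins share one grandparent — one path of length 4: r = (1/2)^4 = 1/16).
Hamilton's rule: n·r·B > C, so the trait is favored while C < n·r·B = 5·0.0625·0.564 = 0.17625.

0.17625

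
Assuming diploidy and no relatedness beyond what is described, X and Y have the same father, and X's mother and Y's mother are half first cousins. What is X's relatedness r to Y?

0.265625

Wright's path rule: contributions from independent ancestry routes add.
X and Y are related in two ways: half-sibs through their shared father (r = 1/4) and half second cousins through their mothers (r = 1/64).
r = 1/4 + 1/64 = 0.265625.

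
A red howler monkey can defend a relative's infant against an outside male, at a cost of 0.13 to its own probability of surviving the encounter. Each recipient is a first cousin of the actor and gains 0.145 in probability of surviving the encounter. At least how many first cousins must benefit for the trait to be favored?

8

r to a first cousin = 0.125 (first cousins share one grandparent pair — two paths of length 4: r = 2·(1/2)^4 = 1/8).
Hamilton's rule: n·r·B > C  ⇒  n > C/(r·B) = 0.13/(0.125·0.145) = 7.172.
The smallest integer exceeding 7.172 is 8.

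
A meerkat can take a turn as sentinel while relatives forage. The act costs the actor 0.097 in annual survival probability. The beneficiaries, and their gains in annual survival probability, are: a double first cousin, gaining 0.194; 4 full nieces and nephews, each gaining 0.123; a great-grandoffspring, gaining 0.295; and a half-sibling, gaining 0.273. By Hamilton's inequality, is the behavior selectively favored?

Yes

Hamilton's rule: the trait is favored when the sum of r·B over every recipient exceeds the actor's cost C.
r to a double first cousin = 0.25 (double first cousins share both grandparent pairs — four paths of length 4: r = 4·(1/2)^4 = 1/4).
r to a full niece or nephew = 0.25 (full aunt/uncle↔niece/nephew: two paths of length 3 through the shared grandparent pair: r = 2·(1/2)^3 = 1/4).
r to a great-grandoffspring = 0.125 (three parent–offspring links: r = (1/2)^3 = 1/8).
r to a half-sibling = 0.25 (half-sibs share one parent — one path of length 2: r = (1/2)^2 = 1/4).
Summing one r·B term per recipient: 1·0.25·0.194 + 4·0.25·0.123 + 1·0.125·0.295 + 1·0.25·0.273 = 0.276625.
0.276625 > 0.097: the indirect benefit exceeds the cost.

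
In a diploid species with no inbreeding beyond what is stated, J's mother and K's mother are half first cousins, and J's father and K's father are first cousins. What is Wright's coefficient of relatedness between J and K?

0.046875

With two independent routes of shared ancestry, r is the sum of the two contributions.
J and K are related in two ways: half second cousins through their mothers (r = 1/64) and second cousins through their fathers (r = 1/32).
r = 1/64 + 1/32 = 3/64 = 0.046875.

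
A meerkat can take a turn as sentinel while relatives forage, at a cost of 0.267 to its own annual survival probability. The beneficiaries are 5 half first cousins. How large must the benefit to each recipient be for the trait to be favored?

r to a half first cousin = 0.0625 (half first cousins share one grandparent — one path of length 4: r = (1/2)^4 = 1/16).
Hamilton's rule with n recipients of equal r: n·r·B > C, so B > C/(n·r) = 0.267/(5·0.0625) = 0.8544.

0.8544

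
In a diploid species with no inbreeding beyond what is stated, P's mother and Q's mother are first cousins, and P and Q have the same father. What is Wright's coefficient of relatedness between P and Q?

Relatedness sums over independent paths through distinct common ancestors.
P and Q are related in two ways: second cousins through their mothers (r = 1/32) and half-sibs through their shared father (r = 1/4).
r = 1/32 + 1/4 = 9/32 = 0.28125.

0.28125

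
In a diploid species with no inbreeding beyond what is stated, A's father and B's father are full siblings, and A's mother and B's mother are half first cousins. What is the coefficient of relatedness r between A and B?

0.140625

Independent pedigree routes through distinct common ancestors add.
A and B are related in two ways: first cousins through their fathers (r = 1/8) and half second cousins through their mothers (r = 1/64).
r = 1/8 + 1/64 = 0.140625.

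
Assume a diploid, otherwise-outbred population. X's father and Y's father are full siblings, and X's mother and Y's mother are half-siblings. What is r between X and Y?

Wright's path rule: contributions from independent ancestry routes add.
X and Y are related in two ways: first cousins through their fathers (r = 1/8) and half first cousins through their mothers (r = 1/16).
r = 1/8 + 1/16 = 3/16 = 0.1875.

0.1875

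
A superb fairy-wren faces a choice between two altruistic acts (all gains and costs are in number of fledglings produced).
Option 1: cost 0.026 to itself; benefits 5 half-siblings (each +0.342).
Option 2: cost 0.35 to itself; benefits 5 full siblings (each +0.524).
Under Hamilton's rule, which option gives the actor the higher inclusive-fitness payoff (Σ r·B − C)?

Option 2

Option 1: r to a half-sibling = 0.25.
Option 1: Σ r·B − C = (5·0.25·0.342) − 0.026 = 0.4015.
Option 2: r to a full sibling = 0.5.
Option 2: Σ r·B − C = (5·0.5·0.524) − 0.35 = 0.96.
Option 2 has the higher net inclusive-fitness payoff.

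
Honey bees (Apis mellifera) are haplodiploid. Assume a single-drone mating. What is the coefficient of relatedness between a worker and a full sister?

0.75

Haplodiploid full sisters inherit their father's entire haploid genome identically (contributing 1/2) and on average half of their mother's contribution (1/2 · 1/2 = 1/4); r = 1/2 + 1/4 = 3/4.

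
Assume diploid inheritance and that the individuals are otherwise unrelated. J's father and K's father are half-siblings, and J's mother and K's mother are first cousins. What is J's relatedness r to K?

0.09375

With two independent routes of shared ancestry, r is the sum of the two contributions.
J and K are related in two ways: half first cousins through their fathers (r = 1/16) and second cousins through their mothers (r = 1/32).
r = 1/16 + 1/32 = 3/32 = 0.09375.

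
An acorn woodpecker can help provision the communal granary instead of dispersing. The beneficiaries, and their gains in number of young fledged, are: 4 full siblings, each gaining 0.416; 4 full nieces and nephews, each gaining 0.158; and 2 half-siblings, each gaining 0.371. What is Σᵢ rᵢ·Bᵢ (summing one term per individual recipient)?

r to a full sibling = 1/2 (full sibs share both parents — two paths of length 2: r = 2·(1/2)^2 = 1/2).
r to a full niece or nephew = 0.25 (full aunt/uncle↔niece/nephew: two paths of length 3 through the shared grandparent pair: r = 2·(1/2)^3 = 1/4).
r to a half-sibling = 0.25 (half-sibs share one parent — one path of length 2: r = (1/2)^2 = 1/4).
Summing one r·B term per recipient: 4·0.5·0.416 + 4·0.25·0.158 + 2·0.25·0.371 = 1.1755.

1.1755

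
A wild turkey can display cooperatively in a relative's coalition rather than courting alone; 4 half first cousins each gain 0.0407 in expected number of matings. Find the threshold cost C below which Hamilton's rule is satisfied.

0.010175

r to a half first cousin = 0.0625 (half first cousins share one grandparent — one path of length 4: r = (1/2)^4 = 1/16).
Hamilton's rule: n·r·B > C, so the trait is favored while C < n·r·B = 4·0.0625·0.0407 = 0.010175.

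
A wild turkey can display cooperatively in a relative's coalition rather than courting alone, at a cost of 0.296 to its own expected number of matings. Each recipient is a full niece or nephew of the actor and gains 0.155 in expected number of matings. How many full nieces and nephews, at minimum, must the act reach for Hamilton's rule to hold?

8

r to a full niece or nephew = 0.25 (full aunt/uncle↔niece/nephew: two paths of length 3 through the shared grandparent pair: r = 2·(1/2)^3 = 1/4).
Hamilton's rule: n·r·B > C  ⇒  n > C/(r·B) = 0.296/(0.25·0.155) = 7.639.
The smallest integer exceeding 7.639 is 8.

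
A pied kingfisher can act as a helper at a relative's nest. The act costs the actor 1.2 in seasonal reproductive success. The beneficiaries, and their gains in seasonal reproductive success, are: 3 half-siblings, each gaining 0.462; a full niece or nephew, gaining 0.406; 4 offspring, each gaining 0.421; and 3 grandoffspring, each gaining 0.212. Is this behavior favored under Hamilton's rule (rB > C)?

Hamilton's rule: the trait is favored when the sum of r·B over every recipient exceeds the actor's cost C.
r to a half-sibling = 1/4 (half-sibs share one parent — one path of length 2: r = (1/2)^2 = 1/4).
r to a full niece or nephew = 1/4 (full aunt/uncle↔niece/nephew: two paths of length 3 through the shared grandparent pair: r = 2·(1/2)^3 = 1/4).
r to an offspring = 1/2 (one parent–offspring link: r = (1/2)^1 = 1/2).
r to a grandoffspring = 0.25 (two parent–offspring links: r = (1/2)^2 = 1/4).
Summing one r·B term per recipient: 3·0.25·0.462 + 1·0.25·0.406 + 4·0.5·0.421 + 3·0.25·0.212 = 1.449.
1.449 > 1.2: the indirect benefit exceeds the cost.

Yes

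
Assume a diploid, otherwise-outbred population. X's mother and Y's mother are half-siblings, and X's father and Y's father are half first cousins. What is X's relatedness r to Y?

Relatedness sums over independent paths through distinct common ancestors.
X and Y are related in two ways: half first cousins through their mothers (r = 1/16) and half second cousins through their fathers (r = 1/64).
r = 1/16 + 1/64 = 5/64 = 0.078125.

0.078125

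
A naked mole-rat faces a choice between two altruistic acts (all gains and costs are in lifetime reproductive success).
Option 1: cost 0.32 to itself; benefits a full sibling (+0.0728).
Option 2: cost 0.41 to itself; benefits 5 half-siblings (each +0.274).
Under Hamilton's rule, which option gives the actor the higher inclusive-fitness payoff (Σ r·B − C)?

Option 2

Option 1: r to a full sibling = 0.5.
Option 1: Σ r·B − C = (1·0.5·0.0728) − 0.32 = -0.2836.
Option 2: r to a half-sibling = 0.25.
Option 2: Σ r·B − C = (5·0.25·0.274) − 0.41 = -0.0675.
Option 2 has the higher net inclusive-fitness payoff.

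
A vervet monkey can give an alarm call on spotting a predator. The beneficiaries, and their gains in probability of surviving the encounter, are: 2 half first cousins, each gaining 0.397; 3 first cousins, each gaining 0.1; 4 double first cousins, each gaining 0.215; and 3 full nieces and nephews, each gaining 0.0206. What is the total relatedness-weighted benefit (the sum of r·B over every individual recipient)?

r to a half first cousin = 0.0625 (half first cousins share one grandparent — one path of length 4: r = (1/2)^4 = 1/16).
r to a first cousin = 0.125 (first cousins share one grandparent pair — two paths of length 4: r = 2·(1/2)^4 = 1/8).
r to a double first cousin = 0.25 (double first cousins share both grandparent pairs — four paths of length 4: r = 4·(1/2)^4 = 1/4).
r to a full niece or nephew = 1/4 (full aunt/uncle↔niece/nephew: two paths of length 3 through the shared grandparent pair: r = 2·(1/2)^3 = 1/4).
Summing one r·B term per recipient: 2·0.0625·0.397 + 3·0.125·0.1 + 4·0.25·0.215 + 3·0.25·0.0206 = 0.317575.

0.317575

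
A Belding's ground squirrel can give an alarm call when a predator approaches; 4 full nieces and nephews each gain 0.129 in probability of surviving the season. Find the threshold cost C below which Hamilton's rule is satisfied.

r to a full niece or nephew = 0.25 (full aunt/uncle↔niece/nephew: two paths of length 3 through the shared grandparent pair: r = 2·(1/2)^3 = 1/4).
Hamilton's rule: n·r·B > C, so the trait is favored while C < n·r·B = 4·0.25·0.129 = 0.129.

0.129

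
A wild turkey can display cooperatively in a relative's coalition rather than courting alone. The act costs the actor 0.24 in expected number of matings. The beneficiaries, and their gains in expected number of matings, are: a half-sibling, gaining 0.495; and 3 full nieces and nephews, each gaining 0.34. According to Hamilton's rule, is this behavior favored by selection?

Hamilton's rule: the trait is favored when the sum of r·B over every recipient exceeds the actor's cost C.
r to a half-sibling = 0.25 (half-sibs share one parent — one path of length 2: r = (1/2)^2 = 1/4).
r to a full niece or nephew = 0.25 (full aunt/uncle↔niece/nephew: two paths of length 3 through the shared grandparent pair: r = 2·(1/2)^3 = 1/4).
Summing one r·B term per recipient: 1·0.25·0.495 + 3·0.25·0.34 = 0.37875.
0.37875 > 0.24: the indirect benefit exceeds the cost.

Yes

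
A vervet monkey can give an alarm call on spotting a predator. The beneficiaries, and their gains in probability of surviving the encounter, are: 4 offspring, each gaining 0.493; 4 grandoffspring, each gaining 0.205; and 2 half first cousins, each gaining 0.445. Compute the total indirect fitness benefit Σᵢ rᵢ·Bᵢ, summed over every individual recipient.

r to an offspring = 0.5 (one parent–offspring link: r = (1/2)^1 = 1/2).
r to a grandoffspring = 1/4 (two parent–offspring links: r = (1/2)^2 = 1/4).
r to a half first cousin = 1/16 (half first cousins share one grandparent — one path of length 4: r = (1/2)^4 = 1/16).
Summing one r·B term per recipient: 4·0.5·0.493 + 4·0.25·0.205 + 2·0.0625·0.445 = 1.246625.

1.246625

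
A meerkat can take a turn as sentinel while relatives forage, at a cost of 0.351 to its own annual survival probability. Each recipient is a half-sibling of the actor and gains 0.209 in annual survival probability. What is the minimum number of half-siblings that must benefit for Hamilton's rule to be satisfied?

r to a half-sibling = 0.25 (half-sibs share one parent — one path of length 2: r = (1/2)^2 = 1/4).
Hamilton's rule: n·r·B > C  ⇒  n > C/(r·B) = 0.351/(0.25·0.209) = 6.718.
The smallest integer exceeding 6.718 is 7.

7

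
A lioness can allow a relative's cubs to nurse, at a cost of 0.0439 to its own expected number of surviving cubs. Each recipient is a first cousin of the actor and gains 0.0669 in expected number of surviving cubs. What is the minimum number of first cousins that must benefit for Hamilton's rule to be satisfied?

6

r to a first cousin = 0.125 (first cousins share one grandparent pair — two paths of length 4: r = 2·(1/2)^4 = 1/8).
Hamilton's rule: n·r·B > C  ⇒  n > C/(r·B) = 0.0439/(0.125·0.0669) = 5.25.
The smallest integer exceeding 5.25 is 6.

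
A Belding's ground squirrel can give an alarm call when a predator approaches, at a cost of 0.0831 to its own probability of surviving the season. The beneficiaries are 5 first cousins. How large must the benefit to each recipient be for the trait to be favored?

r to a first cousin = 1/8 (first cousins share one grandparent pair — two paths of length 4: r = 2·(1/2)^4 = 1/8).
Hamilton's rule with n recipients of equal r: n·r·B > C, so B > C/(n·r) = 0.0831/(5·0.125) = 0.133.

0.133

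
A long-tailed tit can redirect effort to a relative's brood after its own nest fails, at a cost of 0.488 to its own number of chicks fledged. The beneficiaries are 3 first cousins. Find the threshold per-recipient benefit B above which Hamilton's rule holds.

1.3013

r to a first cousin = 0.125 (first cousins share one grandparent pair — two paths of length 4: r = 2·(1/2)^4 = 1/8).
Hamilton's rule with n recipients of equal r: n·r·B > C, so B > C/(n·r) = 0.488/(3·0.125) = 1.3013.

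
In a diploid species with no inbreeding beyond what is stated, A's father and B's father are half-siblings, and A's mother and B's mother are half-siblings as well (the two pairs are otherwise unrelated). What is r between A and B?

0.125

With two independent routes of shared ancestry, r is the sum of the two contributions.
A and B are related in two ways: half first cousins through their fathers (r = 1/16) and half first cousins through their mothers (r = 1/16).
r = 1/16 + 1/16 = 1/8 = 0.125.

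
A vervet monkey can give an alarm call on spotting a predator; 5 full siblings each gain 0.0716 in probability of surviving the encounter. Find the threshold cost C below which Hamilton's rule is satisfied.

0.179

r to a full sibling = 1/2 (full sibs share both parents — two paths of length 2: r = 2·(1/2)^2 = 1/2).
Hamilton's rule: n·r·B > C, so the trait is favored while C < n·r·B = 5·0.5·0.0716 = 0.179.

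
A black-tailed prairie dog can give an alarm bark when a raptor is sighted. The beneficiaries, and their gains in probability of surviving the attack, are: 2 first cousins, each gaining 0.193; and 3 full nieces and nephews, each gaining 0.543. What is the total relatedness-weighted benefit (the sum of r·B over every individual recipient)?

0.4555

r to a first cousin = 0.125 (first cousins share one grandparent pair — two paths of length 4: r = 2·(1/2)^4 = 1/8).
r to a full niece or nephew = 0.25 (full aunt/uncle↔niece/nephew: two paths of length 3 through the shared grandparent pair: r = 2·(1/2)^3 = 1/4).
Summing one r·B term per recipient: 2·0.125·0.193 + 3·0.25·0.543 = 0.4555.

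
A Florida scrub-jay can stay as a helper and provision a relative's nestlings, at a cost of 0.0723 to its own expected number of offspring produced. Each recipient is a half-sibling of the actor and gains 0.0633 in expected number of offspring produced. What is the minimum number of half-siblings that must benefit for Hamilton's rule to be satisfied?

5

r to a half-sibling = 1/4 (half-sibs share one parent — one path of length 2: r = (1/2)^2 = 1/4).
Hamilton's rule: n·r·B > C  ⇒  n > C/(r·B) = 0.0723/(0.25·0.0633) = 4.569.
The smallest integer exceeding 4.569 is 5.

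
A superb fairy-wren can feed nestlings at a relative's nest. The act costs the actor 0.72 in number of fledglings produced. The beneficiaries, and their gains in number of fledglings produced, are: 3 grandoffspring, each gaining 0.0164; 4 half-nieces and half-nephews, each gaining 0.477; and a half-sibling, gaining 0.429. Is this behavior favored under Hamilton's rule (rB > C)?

No

Hamilton's rule: the trait is favored when the sum of r·B over every recipient exceeds the actor's cost C.
r to a grandoffspring = 1/4 (two parent–offspring links: r = (1/2)^2 = 1/4).
r to a half-niece or half-nephew = 1/8 (half-aunt/uncle↔niece/nephew: one path of length 3: r = (1/2)^3 = 1/8).
r to a half-sibling = 1/4 (half-sibs share one parent — one path of length 2: r = (1/2)^2 = 1/4).
Summing one r·B term per recipient: 3·0.25·0.0164 + 4·0.125·0.477 + 1·0.25·0.429 = 0.35805.
0.35805 < 0.72: the indirect benefit is less than the cost.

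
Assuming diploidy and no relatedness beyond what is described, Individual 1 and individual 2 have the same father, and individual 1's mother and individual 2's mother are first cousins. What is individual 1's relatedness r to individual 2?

0.28125

Independent pedigree routes through distinct common ancestors add.
Individual 1 and individual 2 are related in two ways: half-sibs through their shared father (r = 1/4) and second cousins through their mothers (r = 1/32).
r = 1/4 + 1/32 = 0.28125.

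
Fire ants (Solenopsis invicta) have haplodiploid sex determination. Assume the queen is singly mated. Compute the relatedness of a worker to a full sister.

0.75

Haplodiploid full sisters inherit their father's entire haploid genome identically (contributing 1/2) and on average half of their mother's contribution (1/2 · 1/2 = 1/4); r = 1/2 + 1/4 = 3/4.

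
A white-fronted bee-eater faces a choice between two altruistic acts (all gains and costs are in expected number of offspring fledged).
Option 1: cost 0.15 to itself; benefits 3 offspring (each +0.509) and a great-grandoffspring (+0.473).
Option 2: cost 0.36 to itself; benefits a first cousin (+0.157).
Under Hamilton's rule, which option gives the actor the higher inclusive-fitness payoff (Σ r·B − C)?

Option 1: r to an offspring = 0.5.
Option 1: r to a great-grandoffspring = 0.125.
Option 1: Σ r·B − C = (3·0.5·0.509 + 1·0.125·0.473) − 0.15 = 0.672625.
Option 2: r to a first cousin = 0.125.
Option 2: Σ r·B − C = (1·0.125·0.157) − 0.36 = -0.340375.
Option 1 has the higher net inclusive-fitness payoff.

Option 1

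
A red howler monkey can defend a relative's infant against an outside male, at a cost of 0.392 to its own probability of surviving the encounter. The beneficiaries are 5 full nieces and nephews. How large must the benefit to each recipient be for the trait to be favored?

0.3136

r to a full niece or nephew = 0.25 (full aunt/uncle↔niece/nephew: two paths of length 3 through the shared grandparent pair: r = 2·(1/2)^3 = 1/4).
Hamilton's rule with n recipients of equal r: n·r·B > C, so B > C/(n·r) = 0.392/(5·0.25) = 0.3136.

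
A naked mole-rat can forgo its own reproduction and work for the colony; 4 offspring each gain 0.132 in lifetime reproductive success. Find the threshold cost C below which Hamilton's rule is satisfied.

r to an offspring = 0.5 (one parent–offspring link: r = (1/2)^1 = 1/2).
Hamilton's rule: n·r·B > C, so the trait is favored while C < n·r·B = 4·0.5·0.132 = 0.264.

0.264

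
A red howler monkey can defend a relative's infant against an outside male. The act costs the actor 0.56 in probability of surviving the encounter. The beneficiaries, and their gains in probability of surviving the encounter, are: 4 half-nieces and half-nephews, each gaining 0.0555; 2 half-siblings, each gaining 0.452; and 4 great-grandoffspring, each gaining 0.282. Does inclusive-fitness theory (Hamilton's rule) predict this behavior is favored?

Hamilton's rule: the trait is favored when the sum of r·B over every recipient exceeds the actor's cost C.
r to a half-niece or half-nephew = 1/8 (half-aunt/uncle↔niece/nephew: one path of length 3: r = (1/2)^3 = 1/8).
r to a half-sibling = 0.25 (half-sibs share one parent — one path of length 2: r = (1/2)^2 = 1/4).
r to a great-grandoffspring = 0.125 (three parent–offspring links: r = (1/2)^3 = 1/8).
Summing one r·B term per recipient: 4·0.125·0.0555 + 2·0.25·0.452 + 4·0.125·0.282 = 0.39475.
0.39475 < 0.56: the indirect benefit is less than the cost.

No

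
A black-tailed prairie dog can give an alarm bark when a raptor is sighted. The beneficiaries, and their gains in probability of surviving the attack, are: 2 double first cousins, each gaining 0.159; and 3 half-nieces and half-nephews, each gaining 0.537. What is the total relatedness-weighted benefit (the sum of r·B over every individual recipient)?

0.280875

r to a double first cousin = 1/4 (double first cousins share both grandparent pairs — four paths of length 4: r = 4·(1/2)^4 = 1/4).
r to a half-niece or half-nephew = 1/8 (half-aunt/uncle↔niece/nephew: one path of length 3: r = (1/2)^3 = 1/8).
Summing one r·B term per recipient: 2·0.25·0.159 + 3·0.125·0.537 = 0.280875.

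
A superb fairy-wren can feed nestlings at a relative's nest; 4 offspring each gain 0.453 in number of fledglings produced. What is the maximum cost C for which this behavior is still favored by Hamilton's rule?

r to an offspring = 0.5 (one parent–offspring link: r = (1/2)^1 = 1/2).
Hamilton's rule: n·r·B > C, so the trait is favored while C < n·r·B = 4·0.5·0.453 = 0.906.

0.906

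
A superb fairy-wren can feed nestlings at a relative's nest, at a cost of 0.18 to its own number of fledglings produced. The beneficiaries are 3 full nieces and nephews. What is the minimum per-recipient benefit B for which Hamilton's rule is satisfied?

0.24

r to a full niece or nephew = 1/4 (full aunt/uncle↔niece/nephew: two paths of length 3 through the shared grandparent pair: r = 2·(1/2)^3 = 1/4).
Hamilton's rule with n recipients of equal r: n·r·B > C, so B > C/(n·r) = 0.18/(3·0.25) = 0.24.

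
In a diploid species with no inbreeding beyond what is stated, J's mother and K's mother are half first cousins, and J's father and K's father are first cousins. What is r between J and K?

0.046875

Independent pedigree routes through distinct common ancestors add.
J and K are related in two ways: half second cousins through their mothers (r = 1/64) and second cousins through their fathers (r = 1/32).
r = 1/64 + 1/32 = 0.046875.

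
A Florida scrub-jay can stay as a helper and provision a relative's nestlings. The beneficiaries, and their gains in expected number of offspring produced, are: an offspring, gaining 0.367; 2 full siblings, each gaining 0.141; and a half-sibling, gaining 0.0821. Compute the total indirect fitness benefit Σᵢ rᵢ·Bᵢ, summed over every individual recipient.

0.345025

r to an offspring = 0.5 (one parent–offspring link: r = (1/2)^1 = 1/2).
r to a full sibling = 0.5 (full sibs share both parents — two paths of length 2: r = 2·(1/2)^2 = 1/2).
r to a half-sibling = 0.25 (half-sibs share one parent — one path of length 2: r = (1/2)^2 = 1/4).
Summing one r·B term per recipient: 1·0.5·0.367 + 2·0.5·0.141 + 1·0.25·0.0821 = 0.345025.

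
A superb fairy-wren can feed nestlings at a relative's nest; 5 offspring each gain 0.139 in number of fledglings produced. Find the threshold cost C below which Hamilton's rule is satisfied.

0.3475

r to an offspring = 0.5 (one parent–offspring link: r = (1/2)^1 = 1/2).
Hamilton's rule: n·r·B > C, so the trait is favored while C < n·r·B = 5·0.5·0.139 = 0.3475.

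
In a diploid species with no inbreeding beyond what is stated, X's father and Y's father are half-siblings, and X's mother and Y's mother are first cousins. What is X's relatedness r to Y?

0.09375

Wright's path rule: contributions from independent ancestry routes add.
X and Y are related in two ways: half first cousins through their fathers (r = 1/16) and second cousins through their mothers (r = 1/32).
r = 1/16 + 1/32 = 3/32 = 0.09375.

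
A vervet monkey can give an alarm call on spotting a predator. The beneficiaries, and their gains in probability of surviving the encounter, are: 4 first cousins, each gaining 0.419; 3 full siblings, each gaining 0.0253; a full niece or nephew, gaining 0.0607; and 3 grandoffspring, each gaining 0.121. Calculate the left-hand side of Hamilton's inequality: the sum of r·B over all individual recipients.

0.353375

r to a first cousin = 1/8 (first cousins share one grandparent pair — two paths of length 4: r = 2·(1/2)^4 = 1/8).
r to a full sibling = 0.5 (full sibs share both parents — two paths of length 2: r = 2·(1/2)^2 = 1/2).
r to a full niece or nephew = 0.25 (full aunt/uncle↔niece/nephew: two paths of length 3 through the shared grandparent pair: r = 2·(1/2)^3 = 1/4).
r to a grandoffspring = 0.25 (two parent–offspring links: r = (1/2)^2 = 1/4).
Summing one r·B term per recipient: 4·0.125·0.419 + 3·0.5·0.0253 + 1·0.25·0.0607 + 3·0.25·0.121 = 0.353375.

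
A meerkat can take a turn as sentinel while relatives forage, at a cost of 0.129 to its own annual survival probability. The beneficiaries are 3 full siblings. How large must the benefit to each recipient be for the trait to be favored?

0.086

r to a full sibling = 1/2 (full sibs share both parents — two paths of length 2: r = 2·(1/2)^2 = 1/2).
Hamilton's rule with n recipients of equal r: n·r·B > C, so B > C/(n·r) = 0.129/(3·0.5) = 0.086.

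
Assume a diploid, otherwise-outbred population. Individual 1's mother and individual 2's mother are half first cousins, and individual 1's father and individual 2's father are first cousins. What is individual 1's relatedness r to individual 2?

Independent pedigree routes through distinct common ancestors add.
Individual 1 and individual 2 are related in two ways: half second cousins through their mothers (r = 1/64) and second cousins through their fathers (r = 1/32).
r = 1/64 + 1/32 = 3/64 = 0.046875.

0.046875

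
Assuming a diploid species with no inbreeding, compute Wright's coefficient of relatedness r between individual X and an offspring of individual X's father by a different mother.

0.25

Each parent–offspring link contributes a factor of 1/2, and independent paths through distinct common ancestors add.
Half-sibs share one parent — one path of length 2: r = (1/2)^2 = 1/4.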